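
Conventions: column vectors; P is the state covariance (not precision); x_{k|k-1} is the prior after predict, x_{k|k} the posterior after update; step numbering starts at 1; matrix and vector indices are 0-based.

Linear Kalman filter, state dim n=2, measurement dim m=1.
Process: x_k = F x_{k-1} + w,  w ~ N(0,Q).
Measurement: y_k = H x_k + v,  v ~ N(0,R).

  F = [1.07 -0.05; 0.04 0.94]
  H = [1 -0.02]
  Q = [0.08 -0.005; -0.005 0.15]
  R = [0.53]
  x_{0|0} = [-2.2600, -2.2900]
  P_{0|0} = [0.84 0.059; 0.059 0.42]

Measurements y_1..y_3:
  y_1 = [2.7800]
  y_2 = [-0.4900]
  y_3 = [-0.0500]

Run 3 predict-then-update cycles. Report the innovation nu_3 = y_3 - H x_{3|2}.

innov = [-0.5886]

step 1: x^-=[-2.3037, -2.2430]  P^-=[1.0365 0.0704; 0.0704 0.5269]  S=[1.5638]  K=[0.6619; 0.0383]  nu=[5.0388]  x^+=[1.0313, -2.0500]  P^+=[0.3514 0.0308; 0.0308 0.5246]
step 2: x^-=[1.2060, -1.8858]  P^-=[0.4803 0.0163; 0.0163 0.6164]  S=[1.0099]  K=[0.4753; 0.0039]  nu=[-1.7337]  x^+=[0.3820, -1.8926]  P^+=[0.2522 0.0144; 0.0144 0.6164]
step 3: x^-=[0.5033, -1.7637]  P^-=[0.3687 -0.0087; -0.0087 0.6961]  S=[0.8994]  K=[0.4102; -0.0252]  nu=[-0.5886]  x^+=[0.2619, -1.7489]  P^+=[0.2174 0.0006; 0.0006 0.6956]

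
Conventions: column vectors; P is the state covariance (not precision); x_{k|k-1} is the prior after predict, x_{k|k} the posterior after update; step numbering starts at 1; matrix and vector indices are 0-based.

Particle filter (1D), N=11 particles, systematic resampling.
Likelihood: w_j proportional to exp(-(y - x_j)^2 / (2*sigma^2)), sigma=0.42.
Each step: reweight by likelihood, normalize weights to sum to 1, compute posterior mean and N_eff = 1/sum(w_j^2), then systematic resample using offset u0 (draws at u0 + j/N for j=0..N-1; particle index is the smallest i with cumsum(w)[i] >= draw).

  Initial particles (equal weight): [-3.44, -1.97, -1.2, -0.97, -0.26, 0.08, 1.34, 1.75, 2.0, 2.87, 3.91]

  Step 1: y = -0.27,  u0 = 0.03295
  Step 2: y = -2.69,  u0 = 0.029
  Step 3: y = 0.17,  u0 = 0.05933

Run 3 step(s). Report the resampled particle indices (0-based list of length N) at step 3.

resampled_idx = [0, 2, 3, 5, 6, 7, 9, 10, 10, 10, 10]

step 1: w=[0.0000, 0.0001, 0.0422, 0.1221, 0.4894, 0.3459, 0.0003, 0.0000, 0.0000, 0.0000, 0.0000]  mean=-0.2684  Neff=2.6607  idx=[2, 3, 4, 4, 4, 4, 4, 5, 5, 5, 5]
step 2: w=[0.8901, 0.1098, 0.0000, 0.0000, 0.0000, 0.0000, 0.0000, 0.0000, 0.0000, 0.0000, 0.0000]  mean=-1.1746  Neff=1.2433  idx=[0, 0, 0, 0, 0, 0, 0, 0, 0, 0, 1]
step 3: w=[0.0661, 0.0661, 0.0661, 0.0661, 0.0661, 0.0661, 0.0661, 0.0661, 0.0661, 0.0661, 0.3393]  mean=-1.1220  Neff=6.2973  idx=[0, 2, 3, 5, 6, 7, 9, 10, 10, 10, 10]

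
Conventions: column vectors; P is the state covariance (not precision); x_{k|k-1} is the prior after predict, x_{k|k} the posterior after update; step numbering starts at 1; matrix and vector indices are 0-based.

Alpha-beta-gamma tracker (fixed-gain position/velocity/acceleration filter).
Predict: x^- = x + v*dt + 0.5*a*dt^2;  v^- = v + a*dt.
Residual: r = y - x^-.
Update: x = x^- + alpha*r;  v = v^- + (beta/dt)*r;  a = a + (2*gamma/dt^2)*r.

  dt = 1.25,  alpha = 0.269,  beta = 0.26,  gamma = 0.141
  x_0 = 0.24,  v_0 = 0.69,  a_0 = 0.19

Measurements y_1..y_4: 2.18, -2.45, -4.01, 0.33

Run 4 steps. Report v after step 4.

v_post = -2.9708

step 1: x_pred=1.2509  r=0.9291  x^+=1.5009  v^+=1.1207  a^+=0.3577
step 2: x_pred=3.1812  r=-5.6312  x^+=1.6664  v^+=0.3965  a^+=-0.6586
step 3: x_pred=1.6475  r=-5.6575  x^+=0.1257  v^+=-1.6035  a^+=-1.6797
step 4: x_pred=-3.1910  r=3.5210  x^+=-2.2439  v^+=-2.9708  a^+=-1.0442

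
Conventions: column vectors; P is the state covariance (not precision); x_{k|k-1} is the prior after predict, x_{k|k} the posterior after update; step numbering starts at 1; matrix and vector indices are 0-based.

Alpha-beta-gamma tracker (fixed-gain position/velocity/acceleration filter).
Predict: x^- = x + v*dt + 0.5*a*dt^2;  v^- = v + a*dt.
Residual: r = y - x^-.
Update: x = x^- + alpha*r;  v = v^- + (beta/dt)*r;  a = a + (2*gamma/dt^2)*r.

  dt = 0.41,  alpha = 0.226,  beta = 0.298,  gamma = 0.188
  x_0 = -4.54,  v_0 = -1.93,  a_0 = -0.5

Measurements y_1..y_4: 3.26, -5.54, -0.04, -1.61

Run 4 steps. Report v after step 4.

step 1: x_pred=-5.3733  r=8.6333  x^+=-3.4222  v^+=4.1400  a^+=18.8107
step 2: x_pred=-0.1438  r=-5.3962  x^+=-1.3633  v^+=7.9302  a^+=6.7406
step 3: x_pred=2.4546  r=-2.4946  x^+=1.8908  v^+=8.8807  a^+=1.1608
step 4: x_pred=5.6295  r=-7.2395  x^+=3.9934  v^+=4.0947  a^+=-15.0323

v_post = 4.0947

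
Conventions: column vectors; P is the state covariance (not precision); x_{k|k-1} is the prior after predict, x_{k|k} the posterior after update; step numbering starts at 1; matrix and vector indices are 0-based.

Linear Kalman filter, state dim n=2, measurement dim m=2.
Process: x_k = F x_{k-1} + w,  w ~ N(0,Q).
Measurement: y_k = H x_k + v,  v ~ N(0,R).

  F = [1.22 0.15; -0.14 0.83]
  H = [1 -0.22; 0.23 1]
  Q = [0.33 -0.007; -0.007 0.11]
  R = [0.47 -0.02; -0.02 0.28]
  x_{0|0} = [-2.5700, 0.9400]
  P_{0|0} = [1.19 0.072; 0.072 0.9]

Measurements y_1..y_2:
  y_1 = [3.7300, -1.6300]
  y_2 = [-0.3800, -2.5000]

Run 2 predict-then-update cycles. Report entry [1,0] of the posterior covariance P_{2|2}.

P_post[1,0] = -0.0327

step 1: x^-=[-2.9944, 1.1400]  P^-=[2.1478 -0.0268; -0.0268 0.7366]  S=[2.6652 0.2865; 0.2865 1.1179]  K=[0.7848 0.2168; -0.1451 0.6906]  nu=[6.9752, -2.0813]  x^+=[2.0283, -1.3094]  P^+=[0.3564 -0.0370; -0.0370 0.2048]
step 2: x^-=[2.2781, -1.3707]  P^-=[0.8515 -0.0790; -0.0790 0.2666]  S=[1.3692 0.0422; 0.0422 0.5553]  K=[0.6296 0.1626; -0.1146 0.4561]  nu=[-2.9596, -1.6532]  x^+=[0.1459, -1.7856]  P^+=[0.2855 -0.0327; -0.0327 0.1375]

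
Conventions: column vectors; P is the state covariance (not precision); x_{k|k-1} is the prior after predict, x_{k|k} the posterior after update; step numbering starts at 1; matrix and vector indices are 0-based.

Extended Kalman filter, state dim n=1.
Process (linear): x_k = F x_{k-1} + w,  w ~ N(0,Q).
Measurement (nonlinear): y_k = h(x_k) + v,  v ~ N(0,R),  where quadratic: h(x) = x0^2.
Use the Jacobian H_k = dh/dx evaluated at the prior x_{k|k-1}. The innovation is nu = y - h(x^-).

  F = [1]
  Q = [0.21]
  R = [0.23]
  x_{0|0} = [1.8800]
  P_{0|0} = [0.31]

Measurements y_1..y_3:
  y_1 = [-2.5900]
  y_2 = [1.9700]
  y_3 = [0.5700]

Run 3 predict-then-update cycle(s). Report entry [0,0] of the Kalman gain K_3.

step 1: x^-=[1.8800]  P^-=[0.5200]  H_jac=[3.7600]  S=[7.5816]  K=[0.2579]  nu=[-6.1244]  x^+=[0.3006]  P^+=[0.0158]
step 2: x^-=[0.3006]  P^-=[0.2258]  H_jac=[0.6012]  S=[0.3116]  K=[0.4356]  nu=[1.8796]  x^+=[1.1193]  P^+=[0.1667]
step 3: x^-=[1.1193]  P^-=[0.3767]  H_jac=[2.2387]  S=[2.1177]  K=[0.3982]  nu=[-0.6829]  x^+=[0.8474]  P^+=[0.0409]

K[0,0] = 0.3982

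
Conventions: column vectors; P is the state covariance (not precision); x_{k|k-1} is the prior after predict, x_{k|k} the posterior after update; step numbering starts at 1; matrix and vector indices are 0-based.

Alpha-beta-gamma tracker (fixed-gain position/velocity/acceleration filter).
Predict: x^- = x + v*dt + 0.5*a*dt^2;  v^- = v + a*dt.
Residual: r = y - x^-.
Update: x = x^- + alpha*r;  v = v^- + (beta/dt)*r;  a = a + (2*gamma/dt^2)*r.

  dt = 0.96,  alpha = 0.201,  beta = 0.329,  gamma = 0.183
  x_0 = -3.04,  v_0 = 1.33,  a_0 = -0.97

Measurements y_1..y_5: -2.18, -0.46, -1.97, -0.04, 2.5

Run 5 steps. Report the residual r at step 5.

step 1: x_pred=-2.2102  r=0.0302  x^+=-2.2041  v^+=0.4091  a^+=-0.9580
step 2: x_pred=-2.2528  r=1.7928  x^+=-1.8924  v^+=0.1038  a^+=-0.2460
step 3: x_pred=-1.9061  r=-0.0639  x^+=-1.9190  v^+=-0.1542  a^+=-0.2714
step 4: x_pred=-2.1921  r=2.1521  x^+=-1.7595  v^+=0.3227  a^+=0.5833
step 5: x_pred=-1.1809  r=3.6809  x^+=-0.4410  v^+=2.1442  a^+=2.0451

resid = 3.6809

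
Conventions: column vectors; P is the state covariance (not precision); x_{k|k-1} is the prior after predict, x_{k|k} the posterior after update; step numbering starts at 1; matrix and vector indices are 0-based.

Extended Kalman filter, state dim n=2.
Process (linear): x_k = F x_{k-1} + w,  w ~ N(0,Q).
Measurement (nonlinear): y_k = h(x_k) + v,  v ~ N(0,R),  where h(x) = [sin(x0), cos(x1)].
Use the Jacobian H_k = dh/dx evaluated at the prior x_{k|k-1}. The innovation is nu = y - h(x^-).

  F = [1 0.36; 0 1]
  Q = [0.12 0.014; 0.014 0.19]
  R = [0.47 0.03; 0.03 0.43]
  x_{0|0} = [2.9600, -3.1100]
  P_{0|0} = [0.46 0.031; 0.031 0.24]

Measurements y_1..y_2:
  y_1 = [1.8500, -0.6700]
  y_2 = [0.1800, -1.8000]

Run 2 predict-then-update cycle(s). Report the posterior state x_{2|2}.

x_post = [0.3116, -3.1799]

step 1: x^-=[1.8404, -3.1100]  P^-=[0.6334 0.1314; 0.1314 0.4300]  H_jac=[-0.2663 0.0000; 0.0000 0.0316]  S=[0.5149 0.0289; 0.0289 0.4304]  K=[-0.3294 0.0318; -0.0700 0.0363]  nu=[0.8861, 0.3295]  x^+=[1.5590, -3.1601]  P^+=[0.5777 0.1194; 0.1194 0.4271]
step 2: x^-=[0.4213, -3.1601]  P^-=[0.8391 0.2872; 0.2872 0.6171]  H_jac=[0.9125 0.0000; 0.0000 -0.0185]  S=[1.1687 0.0252; 0.0252 0.4302]  K=[0.6562 -0.0507; 0.2251 -0.0397]  nu=[-0.2290, -0.8002]  x^+=[0.3116, -3.1799]  P^+=[0.3363 0.1146; 0.1146 0.5576]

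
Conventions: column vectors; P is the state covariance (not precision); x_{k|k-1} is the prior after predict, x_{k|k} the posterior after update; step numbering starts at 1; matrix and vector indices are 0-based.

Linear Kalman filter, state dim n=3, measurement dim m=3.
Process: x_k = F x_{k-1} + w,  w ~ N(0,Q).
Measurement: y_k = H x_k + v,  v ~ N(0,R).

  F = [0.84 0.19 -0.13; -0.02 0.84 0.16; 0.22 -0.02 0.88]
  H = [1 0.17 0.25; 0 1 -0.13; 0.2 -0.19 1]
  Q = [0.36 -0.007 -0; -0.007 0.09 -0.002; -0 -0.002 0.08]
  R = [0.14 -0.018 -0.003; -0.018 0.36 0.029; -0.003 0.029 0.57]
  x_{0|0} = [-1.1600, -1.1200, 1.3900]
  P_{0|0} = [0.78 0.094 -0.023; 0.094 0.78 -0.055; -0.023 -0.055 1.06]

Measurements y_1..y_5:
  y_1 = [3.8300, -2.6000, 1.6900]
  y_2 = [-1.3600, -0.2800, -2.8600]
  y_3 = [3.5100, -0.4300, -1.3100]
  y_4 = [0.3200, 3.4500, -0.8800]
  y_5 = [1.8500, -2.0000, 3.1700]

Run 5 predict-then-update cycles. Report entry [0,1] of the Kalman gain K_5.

K[0,1] = -0.0355

step 1: x^-=[-1.3679, -0.6952, 0.9904]  P^-=[0.9942 0.1495 -0.0034; 0.1495 0.6500 0.1072; -0.0034 0.1072 0.9311]  S=[1.2694 0.2366 0.3939; 0.2366 0.9979 -0.0757; 0.3939 -0.0757 1.5109]  K=[0.8490 -0.0597 -0.1137; 0.1082 0.6127 0.0115; 0.0020 0.0315 0.6034]  nu=[5.0685, -1.7760, 0.8411]  x^+=[2.9453, -1.2254, 1.4520]  P^+=[0.1573 -0.0545 -0.1109; -0.0545 0.2291 0.0784; -0.1109 0.0784 0.3819]
step 2: x^-=[2.0525, -0.8559, 1.9503]  P^-=[0.4886 -0.0406 -0.0824; -0.0406 0.2851 0.0929; -0.0824 0.0929 0.3382]  S=[0.6109 0.0107 0.1013; 0.0107 0.6267 0.0201; 0.1013 0.0201 0.8729]  K=[0.7660 -0.0589 -0.0611; 0.0398 0.4344 0.0205; -0.0298 0.0674 0.3503]  nu=[-3.7546, 0.8295, -5.3834]  x^+=[-0.5434, -0.7553, 0.2323]  P^+=[0.1351 -0.0465 -0.0747; -0.0465 0.1647 0.0647; -0.0747 0.0647 0.2289]
step 3: x^-=[-0.6302, -0.5864, 0.1000]  P^-=[0.4634 -0.0357 -0.0451; -0.0357 0.2315 0.0646; -0.0451 0.0646 0.2331]  S=[0.5955 -0.0013 0.1066; -0.0013 0.5787 0.0149; 0.1066 0.0149 0.7901]  K=[0.7547 -0.0490 -0.0321; 0.0332 0.3855 0.0053; -0.0073 0.0523 0.2681]  nu=[4.2149, 0.1694, -1.3954]  x^+=[2.5874, -0.3886, -0.2960]  P^+=[0.1270 -0.0393 -0.0549; -0.0393 0.1448 0.0495; -0.0549 0.0495 0.1747]
step 4: x^-=[2.1380, -0.4255, 0.3165]  P^-=[0.4548 -0.0286 -0.0286; -0.0286 0.2116 0.0478; -0.0286 0.0478 0.1989]  S=[0.5934 -0.0025 0.1111; -0.0025 0.5626 0.0069; 0.1111 0.0069 0.7673]  K=[0.7498 -0.0407 -0.0199; 0.0352 0.3654 -0.0060; 0.0046 0.0360 0.2389]  nu=[-1.8248, 3.9167, -1.7050]  x^+=[0.6443, 0.9517, 0.0419]  P^+=[0.1232 -0.0347 -0.0460; -0.0347 0.1359 0.0398; -0.0460 0.0398 0.1540]
step 5: x^-=[0.7166, 0.7932, 0.1596]  P^-=[0.4514 -0.0244 -0.0221; -0.0244 0.2021 0.0389; -0.0221 0.0389 0.1863]  S=[0.5928 -0.0023 0.1127; -0.0023 0.5551 0.0020; 0.1127 0.0020 0.7599]  K=[0.7478 -0.0355 -0.0150; 0.0369 0.3551 -0.0121; 0.0091 0.0257 0.2282]  nu=[0.9587, -2.7725, 3.0178]  x^+=[1.4867, -0.1924, 0.7858]  P^+=[0.1214 -0.0322 -0.0422; -0.0322 0.1313 0.0347; -0.0422 0.0347 0.1459]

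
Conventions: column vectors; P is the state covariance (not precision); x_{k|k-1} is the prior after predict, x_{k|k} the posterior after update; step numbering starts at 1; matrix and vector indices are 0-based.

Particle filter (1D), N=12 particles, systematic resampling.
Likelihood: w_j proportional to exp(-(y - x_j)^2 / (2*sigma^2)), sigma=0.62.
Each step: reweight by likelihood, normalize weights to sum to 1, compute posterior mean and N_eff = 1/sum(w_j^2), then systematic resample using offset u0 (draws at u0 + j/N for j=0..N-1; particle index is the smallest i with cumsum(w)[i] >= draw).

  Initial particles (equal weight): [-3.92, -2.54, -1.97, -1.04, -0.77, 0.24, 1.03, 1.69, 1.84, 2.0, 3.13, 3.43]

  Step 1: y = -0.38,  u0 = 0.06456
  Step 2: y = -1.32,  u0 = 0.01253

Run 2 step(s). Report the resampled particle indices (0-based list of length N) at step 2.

step 1: w=[0.0000, 0.0011, 0.0176, 0.2682, 0.3879, 0.2867, 0.0356, 0.0018, 0.0008, 0.0003, 0.0000, 0.0000]  mean=-0.5046  Neff=3.2662  idx=[3, 3, 3, 4, 4, 4, 4, 4, 5, 5, 5, 6]
step 2: w=[0.1454, 0.1454, 0.1454, 0.1086, 0.1086, 0.1086, 0.1086, 0.1086, 0.0068, 0.0068, 0.0068, 0.0001]  mean=-0.8670  Neff=8.1566  idx=[0, 0, 1, 1, 2, 2, 3, 4, 5, 6, 6, 7]

resampled_idx = [0, 0, 1, 1, 2, 2, 3, 4, 5, 6, 6, 7]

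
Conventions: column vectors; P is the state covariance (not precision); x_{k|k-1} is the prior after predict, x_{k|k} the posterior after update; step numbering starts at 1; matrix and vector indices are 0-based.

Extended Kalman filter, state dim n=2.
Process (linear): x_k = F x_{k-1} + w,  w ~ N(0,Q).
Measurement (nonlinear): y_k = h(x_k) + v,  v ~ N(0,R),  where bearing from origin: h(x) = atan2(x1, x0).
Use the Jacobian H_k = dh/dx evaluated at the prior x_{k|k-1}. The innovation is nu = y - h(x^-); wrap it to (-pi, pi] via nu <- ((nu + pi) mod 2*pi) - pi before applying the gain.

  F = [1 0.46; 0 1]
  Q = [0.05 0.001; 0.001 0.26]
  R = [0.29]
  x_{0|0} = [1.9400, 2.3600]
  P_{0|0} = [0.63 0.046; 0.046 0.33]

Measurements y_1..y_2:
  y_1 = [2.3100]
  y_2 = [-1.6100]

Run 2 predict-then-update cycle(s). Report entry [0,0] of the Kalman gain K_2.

K[0,0] = -0.1882

step 1: x^-=[3.0256, 2.3600]  P^-=[0.7921 0.1988; 0.1988 0.5900]  H_jac=[-0.1603 0.2055]  S=[0.3222]  K=[-0.2673; 0.2774]  nu=[1.6476]  x^+=[2.5852, 2.8171]  P^+=[0.7691 0.2227; 0.2227 0.5652]
step 2: x^-=[3.8810, 2.8171]  P^-=[1.1436 0.4837; 0.4837 0.8252]  H_jac=[-0.1225 0.1688]  S=[0.3107]  K=[-0.1882; 0.2575]  nu=[-2.2379]  x^+=[4.3021, 2.2407]  P^+=[1.1326 0.4987; 0.4987 0.8046]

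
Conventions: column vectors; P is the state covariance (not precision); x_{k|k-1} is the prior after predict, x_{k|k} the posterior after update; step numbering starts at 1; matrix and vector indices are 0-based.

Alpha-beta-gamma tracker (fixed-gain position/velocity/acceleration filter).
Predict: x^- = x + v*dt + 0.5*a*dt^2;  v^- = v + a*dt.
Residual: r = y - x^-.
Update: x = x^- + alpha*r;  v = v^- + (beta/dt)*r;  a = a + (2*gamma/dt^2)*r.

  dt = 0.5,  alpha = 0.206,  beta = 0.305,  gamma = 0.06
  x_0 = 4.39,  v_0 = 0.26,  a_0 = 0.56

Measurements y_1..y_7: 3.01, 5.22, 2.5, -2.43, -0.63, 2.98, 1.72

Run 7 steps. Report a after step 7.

step 1: x_pred=4.5900  r=-1.5800  x^+=4.2645  v^+=-0.4238  a^+=-0.1984
step 2: x_pred=4.0278  r=1.1922  x^+=4.2734  v^+=0.2042  a^+=0.3738
step 3: x_pred=4.4223  r=-1.9223  x^+=4.0263  v^+=-0.7814  a^+=-0.5488
step 4: x_pred=3.5670  r=-5.9970  x^+=2.3316  v^+=-4.7140  a^+=-3.4274
step 5: x_pred=-0.4538  r=-0.1762  x^+=-0.4901  v^+=-6.5351  a^+=-3.5119
step 6: x_pred=-4.1967  r=7.1767  x^+=-2.7183  v^+=-3.9133  a^+=-0.0671
step 7: x_pred=-4.6833  r=6.4033  x^+=-3.3643  v^+=-0.0409  a^+=3.0065

a_post = 3.0065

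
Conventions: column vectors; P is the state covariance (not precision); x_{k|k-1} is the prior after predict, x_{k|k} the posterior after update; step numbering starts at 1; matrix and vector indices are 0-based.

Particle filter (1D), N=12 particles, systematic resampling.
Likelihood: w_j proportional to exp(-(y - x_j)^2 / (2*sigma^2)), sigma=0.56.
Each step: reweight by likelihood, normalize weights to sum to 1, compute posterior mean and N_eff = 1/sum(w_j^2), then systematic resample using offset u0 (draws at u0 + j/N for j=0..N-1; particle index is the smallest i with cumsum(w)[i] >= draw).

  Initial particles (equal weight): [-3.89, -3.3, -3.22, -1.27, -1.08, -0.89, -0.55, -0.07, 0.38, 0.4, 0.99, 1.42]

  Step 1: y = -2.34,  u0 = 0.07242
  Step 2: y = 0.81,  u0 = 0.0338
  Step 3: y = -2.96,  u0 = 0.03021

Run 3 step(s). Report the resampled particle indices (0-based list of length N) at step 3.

step 1: w=[0.0263, 0.2790, 0.3527, 0.1954, 0.0965, 0.0424, 0.0073, 0.0003, 0.0000, 0.0000, 0.0000, 0.0000]  mean=-2.5529  Neff=3.9638  idx=[1, 1, 1, 2, 2, 2, 2, 2, 3, 3, 4, 5]
step 2: w=[0.0000, 0.0000, 0.0000, 0.0000, 0.0000, 0.0000, 0.0000, 0.0000, 0.0658, 0.0658, 0.2189, 0.6495]  mean=-0.9816  Neff=2.0899  idx=[8, 9, 10, 10, 11, 11, 11, 11, 11, 11, 11, 11]
step 3: w=[0.2859, 0.2859, 0.0969, 0.0969, 0.0293, 0.0293, 0.0293, 0.0293, 0.0293, 0.0293, 0.0293, 0.0293]  mean=-1.1441  Neff=5.2880  idx=[0, 0, 0, 0, 1, 1, 1, 2, 3, 4, 7, 10]

resampled_idx = [0, 0, 0, 0, 1, 1, 1, 2, 3, 4, 7, 10]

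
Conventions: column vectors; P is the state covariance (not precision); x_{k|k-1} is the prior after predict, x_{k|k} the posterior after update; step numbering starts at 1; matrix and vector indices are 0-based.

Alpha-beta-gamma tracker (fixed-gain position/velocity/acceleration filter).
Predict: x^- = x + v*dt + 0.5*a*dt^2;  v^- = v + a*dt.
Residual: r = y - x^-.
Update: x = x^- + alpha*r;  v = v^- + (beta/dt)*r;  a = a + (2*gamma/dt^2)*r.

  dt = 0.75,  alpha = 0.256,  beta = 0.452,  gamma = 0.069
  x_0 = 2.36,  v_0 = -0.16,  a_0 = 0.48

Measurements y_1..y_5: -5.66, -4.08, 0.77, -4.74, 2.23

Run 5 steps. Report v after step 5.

v_post = 6.3656

step 1: x_pred=2.3750  r=-8.0350  x^+=0.3180  v^+=-4.6424  a^+=-1.4913
step 2: x_pred=-3.5832  r=-0.4968  x^+=-3.7104  v^+=-6.0603  a^+=-1.6131
step 3: x_pred=-8.7093  r=9.4793  x^+=-6.2826  v^+=-1.5573  a^+=0.7124
step 4: x_pred=-7.2502  r=2.5102  x^+=-6.6076  v^+=0.4898  a^+=1.3283
step 5: x_pred=-5.8666  r=8.0966  x^+=-3.7939  v^+=6.3656  a^+=3.3146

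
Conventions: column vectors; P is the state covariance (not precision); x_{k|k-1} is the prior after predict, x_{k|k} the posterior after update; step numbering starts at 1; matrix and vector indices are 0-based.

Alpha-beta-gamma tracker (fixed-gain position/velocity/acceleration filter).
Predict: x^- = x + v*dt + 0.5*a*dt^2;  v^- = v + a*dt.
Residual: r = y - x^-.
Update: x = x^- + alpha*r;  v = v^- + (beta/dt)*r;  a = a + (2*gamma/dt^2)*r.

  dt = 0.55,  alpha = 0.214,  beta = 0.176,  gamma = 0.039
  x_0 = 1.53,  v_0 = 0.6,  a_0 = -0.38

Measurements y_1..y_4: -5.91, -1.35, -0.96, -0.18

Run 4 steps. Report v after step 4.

step 1: x_pred=1.8025  r=-7.7125  x^+=0.1520  v^+=-2.0770  a^+=-2.3687
step 2: x_pred=-1.3486  r=-0.0014  x^+=-1.3489  v^+=-3.3802  a^+=-2.3691
step 3: x_pred=-3.5663  r=2.6063  x^+=-3.0086  v^+=-3.8492  a^+=-1.6970
step 4: x_pred=-5.3823  r=5.2023  x^+=-4.2690  v^+=-3.1178  a^+=-0.3556

v_post = -3.1178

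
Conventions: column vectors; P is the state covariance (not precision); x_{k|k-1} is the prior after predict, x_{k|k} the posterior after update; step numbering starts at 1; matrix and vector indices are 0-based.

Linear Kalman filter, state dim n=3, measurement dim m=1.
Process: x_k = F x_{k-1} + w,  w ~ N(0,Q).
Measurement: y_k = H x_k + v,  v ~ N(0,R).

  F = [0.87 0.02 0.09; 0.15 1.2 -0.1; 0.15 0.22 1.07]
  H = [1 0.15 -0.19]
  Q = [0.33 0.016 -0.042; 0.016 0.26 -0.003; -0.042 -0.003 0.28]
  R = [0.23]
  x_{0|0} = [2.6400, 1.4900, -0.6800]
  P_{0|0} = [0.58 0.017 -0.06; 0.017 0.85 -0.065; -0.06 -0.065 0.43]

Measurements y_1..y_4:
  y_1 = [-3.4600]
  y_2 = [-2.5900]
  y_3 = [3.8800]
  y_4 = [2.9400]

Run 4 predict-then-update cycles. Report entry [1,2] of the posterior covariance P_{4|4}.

P_post[1,2] = 1.8445

step 1: x^-=[2.2654, 2.2520, -0.0038]  P^-=[0.7638 0.1235 0.0228; 0.1235 1.5249 0.1013; 0.0228 0.1013 0.7778]  S=[1.0788]  K=[0.7212; 0.3087; -0.1018]  nu=[-6.0639]  x^+=[-2.1077, 0.3801, 0.6133]  P^+=[0.2027 -0.1166 0.1020; -0.1166 1.4221 0.1352; 0.1020 0.1352 0.7666]
step 2: x^-=[-1.7709, 0.0786, 0.4237]  P^-=[0.5026 -0.0456 0.1437; -0.0456 2.2425 0.4556; 0.1437 0.4556 1.3197]  S=[0.7365]  K=[0.6361; 0.2773; -0.0525]  nu=[-0.7504]  x^+=[-2.2482, -0.1295, 0.4631]  P^+=[0.2046 -0.1755 0.1683; -0.1755 2.1859 0.4663; 0.1683 0.4663 1.3177]
step 3: x^-=[-1.9169, -0.5389, 0.1298]  P^-=[0.5184 -0.0634 0.2653; -0.0634 3.2453 1.0133; 0.2653 1.0133 2.1610]  S=[0.7218]  K=[0.6351; 0.3199; 0.0093]  nu=[5.9024]  x^+=[1.8319, 1.3491, 0.1844]  P^+=[0.2272 -0.2100 0.2610; -0.2100 3.1714 1.0111; 0.2610 1.0111 2.1610]
step 4: x^-=[1.6373, 1.8752, 0.7689]  P^-=[0.5579 -0.0296 0.4571; -0.0296 4.5275 1.8774; 0.4571 1.8774 3.4587]  S=[0.7251]  K=[0.6436; 0.4038; 0.1124]  nu=[1.1675]  x^+=[2.3887, 2.3467, 0.9002]  P^+=[0.2576 -0.2181 0.4046; -0.2181 4.4092 1.8445; 0.4046 1.8445 3.4495]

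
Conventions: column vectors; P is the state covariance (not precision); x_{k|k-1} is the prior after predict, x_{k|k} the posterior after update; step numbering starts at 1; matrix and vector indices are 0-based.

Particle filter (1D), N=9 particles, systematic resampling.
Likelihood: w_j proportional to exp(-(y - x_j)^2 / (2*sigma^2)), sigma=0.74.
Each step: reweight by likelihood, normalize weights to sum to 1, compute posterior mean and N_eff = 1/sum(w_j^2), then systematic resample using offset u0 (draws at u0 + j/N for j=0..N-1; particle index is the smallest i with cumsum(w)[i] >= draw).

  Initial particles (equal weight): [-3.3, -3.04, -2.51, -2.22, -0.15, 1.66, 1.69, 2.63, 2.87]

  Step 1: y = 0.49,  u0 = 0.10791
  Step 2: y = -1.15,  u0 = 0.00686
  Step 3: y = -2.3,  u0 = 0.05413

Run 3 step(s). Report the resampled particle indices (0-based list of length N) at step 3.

step 1: w=[0.0000, 0.0000, 0.0002, 0.0010, 0.5436, 0.2264, 0.2122, 0.0121, 0.0045]  mean=0.6948  Neff=2.5510  idx=[4, 4, 4, 4, 5, 5, 6, 6, 8]
step 2: w=[0.2496, 0.2496, 0.2496, 0.2496, 0.0005, 0.0005, 0.0004, 0.0004, 0.0000]  mean=-0.1469  Neff=4.0137  idx=[0, 0, 0, 1, 1, 2, 2, 3, 3]
step 3: w=[0.1111, 0.1111, 0.1111, 0.1111, 0.1111, 0.1111, 0.1111, 0.1111, 0.1111]  mean=-0.1500  Neff=9.0000  idx=[0, 1, 2, 3, 4, 5, 6, 7, 8]

resampled_idx = [0, 1, 2, 3, 4, 5, 6, 7, 8]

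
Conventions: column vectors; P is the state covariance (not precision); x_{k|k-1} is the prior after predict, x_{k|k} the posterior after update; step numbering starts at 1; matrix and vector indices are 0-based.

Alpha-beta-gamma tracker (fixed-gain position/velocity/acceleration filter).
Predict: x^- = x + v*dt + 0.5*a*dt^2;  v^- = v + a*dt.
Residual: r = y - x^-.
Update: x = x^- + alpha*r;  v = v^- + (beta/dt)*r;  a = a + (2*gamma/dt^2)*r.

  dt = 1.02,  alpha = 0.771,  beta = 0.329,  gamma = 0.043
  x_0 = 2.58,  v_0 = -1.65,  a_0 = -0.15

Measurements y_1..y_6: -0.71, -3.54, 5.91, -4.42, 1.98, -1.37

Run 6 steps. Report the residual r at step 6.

resid = -2.8086

step 1: x_pred=0.8190  r=-1.5290  x^+=-0.3599  v^+=-2.2962  a^+=-0.2764
step 2: x_pred=-2.8457  r=-0.6943  x^+=-3.3810  v^+=-2.8020  a^+=-0.3338
step 3: x_pred=-6.4127  r=12.3227  x^+=3.0881  v^+=0.8322  a^+=0.6848
step 4: x_pred=4.2932  r=-8.7132  x^+=-2.4247  v^+=-1.2797  a^+=-0.0354
step 5: x_pred=-3.7484  r=5.7284  x^+=0.6682  v^+=0.5319  a^+=0.4381
step 6: x_pred=1.4386  r=-2.8086  x^+=-0.7268  v^+=0.0728  a^+=0.2059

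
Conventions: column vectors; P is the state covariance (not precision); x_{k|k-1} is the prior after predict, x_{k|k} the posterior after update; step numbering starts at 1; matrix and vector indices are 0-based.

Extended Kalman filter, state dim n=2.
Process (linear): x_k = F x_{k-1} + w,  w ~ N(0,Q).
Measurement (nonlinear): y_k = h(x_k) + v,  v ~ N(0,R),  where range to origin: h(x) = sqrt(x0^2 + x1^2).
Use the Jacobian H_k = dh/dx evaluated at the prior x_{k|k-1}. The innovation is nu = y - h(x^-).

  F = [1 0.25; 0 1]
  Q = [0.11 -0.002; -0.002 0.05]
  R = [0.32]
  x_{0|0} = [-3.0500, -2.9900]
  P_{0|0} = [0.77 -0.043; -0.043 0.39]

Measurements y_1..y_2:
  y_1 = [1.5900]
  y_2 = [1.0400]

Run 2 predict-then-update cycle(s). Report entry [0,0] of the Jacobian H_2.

step 1: x^-=[-3.7975, -2.9900]  P^-=[0.8829 0.0525; 0.0525 0.4400]  H_jac=[-0.7857 -0.6186]  S=[1.0844]  K=[-0.6696; -0.2890]  nu=[-3.2433]  x^+=[-1.6257, -2.0525]  P^+=[0.3966 -0.1574; -0.1574 0.3494]
step 2: x^-=[-2.1389, -2.0525]  P^-=[0.4498 -0.0720; -0.0720 0.3994]  H_jac=[-0.7215 -0.6924]  S=[0.6737]  K=[-0.4077; -0.3334]  nu=[-1.9244]  x^+=[-1.3543, -1.4110]  P^+=[0.3378 -0.1636; -0.1636 0.3245]

H_jac[0,0] = -0.7215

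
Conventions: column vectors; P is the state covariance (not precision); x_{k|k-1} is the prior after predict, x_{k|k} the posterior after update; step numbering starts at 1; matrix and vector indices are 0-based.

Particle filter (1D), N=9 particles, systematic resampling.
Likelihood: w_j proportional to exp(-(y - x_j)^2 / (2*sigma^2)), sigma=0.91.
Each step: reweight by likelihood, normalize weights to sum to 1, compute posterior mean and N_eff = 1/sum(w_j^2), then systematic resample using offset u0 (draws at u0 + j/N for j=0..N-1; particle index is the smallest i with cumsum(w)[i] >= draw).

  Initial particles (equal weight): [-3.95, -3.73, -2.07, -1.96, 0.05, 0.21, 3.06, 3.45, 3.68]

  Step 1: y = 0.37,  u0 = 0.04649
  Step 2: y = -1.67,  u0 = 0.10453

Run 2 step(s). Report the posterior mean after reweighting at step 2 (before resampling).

post_mean = 0.1078

step 1: w=[0.0000, 0.0000, 0.0137, 0.0188, 0.4683, 0.4906, 0.0063, 0.0016, 0.0007]  mean=0.0885  Neff=2.1712  idx=[4, 4, 4, 4, 4, 5, 5, 5, 5]
step 2: w=[0.1278, 0.1278, 0.1278, 0.1278, 0.1278, 0.0903, 0.0903, 0.0903, 0.0903]  mean=0.1078  Neff=8.7533  idx=[0, 1, 2, 3, 4, 5, 6, 7, 8]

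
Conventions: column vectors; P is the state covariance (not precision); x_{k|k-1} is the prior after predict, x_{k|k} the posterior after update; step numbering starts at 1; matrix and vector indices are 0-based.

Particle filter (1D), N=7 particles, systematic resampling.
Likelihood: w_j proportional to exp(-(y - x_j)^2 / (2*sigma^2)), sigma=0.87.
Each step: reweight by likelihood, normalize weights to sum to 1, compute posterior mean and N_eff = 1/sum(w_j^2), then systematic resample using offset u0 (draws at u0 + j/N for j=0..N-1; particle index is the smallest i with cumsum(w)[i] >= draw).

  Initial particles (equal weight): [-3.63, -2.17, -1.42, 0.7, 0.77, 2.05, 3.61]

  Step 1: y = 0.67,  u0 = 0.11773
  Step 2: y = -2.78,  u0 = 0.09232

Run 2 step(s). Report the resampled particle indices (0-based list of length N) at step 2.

step 1: w=[0.0000, 0.0021, 0.0238, 0.4269, 0.4243, 0.1214, 0.0014]  mean=0.8412  Neff=2.6480  idx=[3, 3, 3, 4, 4, 4, 5]
step 2: w=[0.1935, 0.1935, 0.1935, 0.1398, 0.1398, 0.1398, 0.0001]  mean=0.7295  Neff=5.8495  idx=[0, 1, 1, 2, 3, 4, 5]

resampled_idx = [0, 1, 1, 2, 3, 4, 5]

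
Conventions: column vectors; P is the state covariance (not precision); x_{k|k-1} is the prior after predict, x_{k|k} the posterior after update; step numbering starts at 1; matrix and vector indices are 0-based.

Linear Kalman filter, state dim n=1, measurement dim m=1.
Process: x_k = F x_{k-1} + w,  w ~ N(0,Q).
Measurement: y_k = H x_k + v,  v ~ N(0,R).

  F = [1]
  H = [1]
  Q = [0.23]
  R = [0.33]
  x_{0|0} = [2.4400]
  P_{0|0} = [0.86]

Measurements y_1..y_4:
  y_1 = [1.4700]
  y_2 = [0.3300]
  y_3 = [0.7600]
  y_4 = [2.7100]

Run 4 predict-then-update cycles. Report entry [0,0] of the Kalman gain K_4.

K[0,0] = 0.5576

step 1: x^-=[2.4400]  P^-=[1.0900]  S=[1.4200]  K=[0.7676]  nu=[-0.9700]  x^+=[1.6954]  P^+=[0.2533]
step 2: x^-=[1.6954]  P^-=[0.4833]  S=[0.8133]  K=[0.5943]  nu=[-1.3654]  x^+=[0.8840]  P^+=[0.1961]
step 3: x^-=[0.8840]  P^-=[0.4261]  S=[0.7561]  K=[0.5636]  nu=[-0.1240]  x^+=[0.8141]  P^+=[0.1860]
step 4: x^-=[0.8141]  P^-=[0.4160]  S=[0.7460]  K=[0.5576]  nu=[1.8959]  x^+=[1.8713]  P^+=[0.1840]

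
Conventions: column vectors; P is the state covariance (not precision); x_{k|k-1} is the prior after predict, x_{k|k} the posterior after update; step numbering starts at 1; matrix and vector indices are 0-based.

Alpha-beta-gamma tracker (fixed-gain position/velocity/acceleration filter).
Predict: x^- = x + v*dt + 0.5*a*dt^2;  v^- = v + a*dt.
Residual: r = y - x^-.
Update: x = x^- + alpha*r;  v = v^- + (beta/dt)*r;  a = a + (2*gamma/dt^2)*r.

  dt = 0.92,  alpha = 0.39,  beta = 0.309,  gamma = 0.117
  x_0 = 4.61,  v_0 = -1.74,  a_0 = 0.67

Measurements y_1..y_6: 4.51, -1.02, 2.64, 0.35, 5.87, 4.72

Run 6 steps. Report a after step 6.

step 1: x_pred=3.2927  r=1.2173  x^+=3.7675  v^+=-0.7148  a^+=1.0065
step 2: x_pred=3.5359  r=-4.5559  x^+=1.7591  v^+=-1.3189  a^+=-0.2530
step 3: x_pred=0.4386  r=2.2014  x^+=1.2971  v^+=-0.8123  a^+=0.3556
step 4: x_pred=0.7003  r=-0.3503  x^+=0.5637  v^+=-0.6028  a^+=0.2588
step 5: x_pred=0.1186  r=5.7514  x^+=2.3617  v^+=1.5670  a^+=1.8488
step 6: x_pred=4.5857  r=0.1343  x^+=4.6381  v^+=3.3130  a^+=1.8859

a_post = 1.8859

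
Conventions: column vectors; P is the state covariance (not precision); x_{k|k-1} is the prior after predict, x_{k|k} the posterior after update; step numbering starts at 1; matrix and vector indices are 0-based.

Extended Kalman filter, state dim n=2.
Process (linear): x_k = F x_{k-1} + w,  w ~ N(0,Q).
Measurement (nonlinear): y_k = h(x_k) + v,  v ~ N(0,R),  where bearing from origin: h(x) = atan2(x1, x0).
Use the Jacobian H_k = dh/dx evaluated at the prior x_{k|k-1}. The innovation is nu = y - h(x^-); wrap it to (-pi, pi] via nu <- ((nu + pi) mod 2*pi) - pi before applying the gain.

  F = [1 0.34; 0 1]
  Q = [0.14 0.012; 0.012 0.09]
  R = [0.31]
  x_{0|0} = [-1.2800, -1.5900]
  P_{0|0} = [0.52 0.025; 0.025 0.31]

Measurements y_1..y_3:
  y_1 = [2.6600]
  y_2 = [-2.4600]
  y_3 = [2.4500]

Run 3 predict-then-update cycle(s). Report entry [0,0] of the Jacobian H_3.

step 1: x^-=[-1.8206, -1.5900]  P^-=[0.7128 0.1424; 0.1424 0.4000]  H_jac=[0.2721 -0.3116]  S=[0.3775]  K=[0.3964; -0.2275]  nu=[-1.1995]  x^+=[-2.2960, -1.3171]  P^+=[0.6535 0.1764; 0.1764 0.3805]
step 2: x^-=[-2.7438, -1.3171]  P^-=[0.9575 0.3178; 0.3178 0.4705]  H_jac=[0.1422 -0.2962]  S=[0.3439]  K=[0.1222; -0.2738]  nu=[0.2341]  x^+=[-2.7152, -1.3812]  P^+=[0.9524 0.3293; 0.3293 0.4447]
step 3: x^-=[-3.1848, -1.3812]  P^-=[1.3677 0.4925; 0.4925 0.5347]  H_jac=[0.1146 -0.2643]  S=[0.3355]  K=[0.0793; -0.2530]  nu=[-1.1008]  x^+=[-3.2721, -1.1027]  P^+=[1.3656 0.4992; 0.4992 0.5132]

H_jac[0,0] = 0.1146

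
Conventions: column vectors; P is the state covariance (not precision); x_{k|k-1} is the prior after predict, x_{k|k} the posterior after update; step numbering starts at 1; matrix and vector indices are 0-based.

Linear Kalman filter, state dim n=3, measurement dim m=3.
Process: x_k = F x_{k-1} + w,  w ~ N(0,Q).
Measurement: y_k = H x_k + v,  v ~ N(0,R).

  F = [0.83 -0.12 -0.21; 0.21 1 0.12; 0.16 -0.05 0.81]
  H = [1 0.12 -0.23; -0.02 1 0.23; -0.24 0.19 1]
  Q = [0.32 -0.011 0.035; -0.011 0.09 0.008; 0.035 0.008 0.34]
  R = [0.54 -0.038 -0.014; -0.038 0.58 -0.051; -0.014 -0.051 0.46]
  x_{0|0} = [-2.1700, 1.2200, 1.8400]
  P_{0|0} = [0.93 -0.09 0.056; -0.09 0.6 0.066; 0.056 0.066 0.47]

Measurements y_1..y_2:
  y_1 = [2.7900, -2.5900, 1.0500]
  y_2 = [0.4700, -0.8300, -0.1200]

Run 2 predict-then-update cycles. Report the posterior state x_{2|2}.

x_post = [0.7192, -0.7282, 0.4930]

step 1: x^-=[-2.3339, 0.9851, 1.0822]  P^-=[0.9918 -0.0169 0.1177; -0.0169 0.7186 0.1051; 0.1177 0.1051 0.6843]  S=[1.5143 -0.0183 -0.2636; -0.0183 1.3832 0.3527; -0.2636 0.3527 1.2124]  K=[0.6426 -0.0088 0.0403; 0.0467 0.5224 0.0609; 0.0804 0.0459 0.5617]  nu=[5.2546, -3.8707, -0.7795]  x^+=[1.0453, -0.8387, 0.8891]  P^+=[0.3780 -0.0493 0.1101; -0.0493 0.3134 -0.0707; 0.1101 -0.0707 0.2948]
step 2: x^-=[0.7815, -0.5125, 0.9294]  P^-=[0.5658 -0.0079 0.1164; -0.0079 0.3922 -0.0097; 0.1164 -0.0097 0.5789]  S=[1.0872 -0.0115 -0.1532; -0.0115 0.9978 0.1425; -0.1532 0.1425 1.0268]  K=[0.5026 0.0057 0.0538; 0.0447 0.3889 0.0177; 0.0597 0.0454 0.5374]  nu=[-0.0363, -0.5157, -0.7645]  x^+=[0.7192, -0.7282, 0.4930]  P^+=[0.2965 -0.0345 0.0951; -0.0345 0.2374 -0.0657; 0.0951 -0.0657 0.2794]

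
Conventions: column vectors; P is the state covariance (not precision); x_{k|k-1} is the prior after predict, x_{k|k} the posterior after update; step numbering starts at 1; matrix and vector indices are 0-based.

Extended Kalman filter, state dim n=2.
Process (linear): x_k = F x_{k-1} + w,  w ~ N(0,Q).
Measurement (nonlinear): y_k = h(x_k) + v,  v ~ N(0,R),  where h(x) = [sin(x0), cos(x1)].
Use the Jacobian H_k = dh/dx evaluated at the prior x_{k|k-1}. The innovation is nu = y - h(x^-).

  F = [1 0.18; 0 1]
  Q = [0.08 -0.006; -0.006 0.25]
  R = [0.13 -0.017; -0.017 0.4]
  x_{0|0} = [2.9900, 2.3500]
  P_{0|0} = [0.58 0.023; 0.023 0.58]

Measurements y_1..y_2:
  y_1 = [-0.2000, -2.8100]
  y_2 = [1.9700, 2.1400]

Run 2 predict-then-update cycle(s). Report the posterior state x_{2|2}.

x_post = [2.5502, 5.4881]

step 1: x^-=[3.4130, 2.3500]  P^-=[0.6871 0.1214; 0.1214 0.8300]  H_jac=[-0.9634 0.0000; 0.0000 -0.7115]  S=[0.7677 0.0662; 0.0662 0.8201]  K=[-0.8591 -0.0360; -0.0909 -0.7127]  nu=[0.0681, -2.1073]  x^+=[3.4303, 3.8457]  P^+=[0.1153 -0.0003; -0.0003 0.3985]
step 2: x^-=[4.1225, 3.8457]  P^-=[0.2081 0.0654; 0.0654 0.6485]  H_jac=[-0.5563 0.0000; 0.0000 0.6473]  S=[0.1944 -0.0406; -0.0406 0.6717]  K=[-0.5898 0.0274; -0.0575 0.6215]  nu=[2.8010, 2.9022]  x^+=[2.5502, 5.4881]  P^+=[0.1387 0.0324; 0.0324 0.3855]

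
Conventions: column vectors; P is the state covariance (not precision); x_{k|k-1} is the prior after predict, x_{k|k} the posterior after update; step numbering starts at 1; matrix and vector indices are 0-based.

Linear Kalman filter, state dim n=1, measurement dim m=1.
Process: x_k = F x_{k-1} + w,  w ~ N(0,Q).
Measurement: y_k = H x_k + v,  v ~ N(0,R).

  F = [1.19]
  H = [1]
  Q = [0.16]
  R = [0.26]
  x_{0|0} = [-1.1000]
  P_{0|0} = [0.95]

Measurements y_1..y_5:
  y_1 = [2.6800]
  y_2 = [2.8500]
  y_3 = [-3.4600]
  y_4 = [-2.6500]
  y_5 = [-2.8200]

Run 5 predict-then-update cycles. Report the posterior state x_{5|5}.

x_post = [-2.6259]

step 1: x^-=[-1.3090]  P^-=[1.5053]  S=[1.7653]  K=[0.8527]  nu=[3.9890]  x^+=[2.0925]  P^+=[0.2217]
step 2: x^-=[2.4901]  P^-=[0.4740]  S=[0.7340]  K=[0.6458]  nu=[0.3599]  x^+=[2.7225]  P^+=[0.1679]
step 3: x^-=[3.2398]  P^-=[0.3978]  S=[0.6578]  K=[0.6047]  nu=[-6.6998]  x^+=[-0.8117]  P^+=[0.1572]
step 4: x^-=[-0.9659]  P^-=[0.3826]  S=[0.6426]  K=[0.5954]  nu=[-1.6841]  x^+=[-1.9687]  P^+=[0.1548]
step 5: x^-=[-2.3427]  P^-=[0.3792]  S=[0.6392]  K=[0.5933]  nu=[-0.4773]  x^+=[-2.6259]  P^+=[0.1542]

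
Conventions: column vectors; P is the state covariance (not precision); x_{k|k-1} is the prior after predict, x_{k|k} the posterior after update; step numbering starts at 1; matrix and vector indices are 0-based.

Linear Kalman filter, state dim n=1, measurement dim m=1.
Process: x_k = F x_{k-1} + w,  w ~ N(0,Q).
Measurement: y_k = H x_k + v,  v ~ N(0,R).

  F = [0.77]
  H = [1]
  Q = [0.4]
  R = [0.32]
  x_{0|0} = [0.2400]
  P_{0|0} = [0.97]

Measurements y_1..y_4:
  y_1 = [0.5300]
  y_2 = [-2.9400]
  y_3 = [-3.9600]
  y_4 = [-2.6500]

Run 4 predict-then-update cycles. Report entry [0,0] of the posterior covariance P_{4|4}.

P_post[0,0] = 0.1977

step 1: x^-=[0.1848]  P^-=[0.9751]  S=[1.2951]  K=[0.7529]  nu=[0.3452]  x^+=[0.4447]  P^+=[0.2409]
step 2: x^-=[0.3424]  P^-=[0.5428]  S=[0.8628]  K=[0.6291]  nu=[-3.2824]  x^+=[-1.7227]  P^+=[0.2013]
step 3: x^-=[-1.3265]  P^-=[0.5194]  S=[0.8394]  K=[0.6188]  nu=[-2.6335]  x^+=[-2.9560]  P^+=[0.1980]
step 4: x^-=[-2.2761]  P^-=[0.5174]  S=[0.8374]  K=[0.6179]  nu=[-0.3739]  x^+=[-2.5071]  P^+=[0.1977]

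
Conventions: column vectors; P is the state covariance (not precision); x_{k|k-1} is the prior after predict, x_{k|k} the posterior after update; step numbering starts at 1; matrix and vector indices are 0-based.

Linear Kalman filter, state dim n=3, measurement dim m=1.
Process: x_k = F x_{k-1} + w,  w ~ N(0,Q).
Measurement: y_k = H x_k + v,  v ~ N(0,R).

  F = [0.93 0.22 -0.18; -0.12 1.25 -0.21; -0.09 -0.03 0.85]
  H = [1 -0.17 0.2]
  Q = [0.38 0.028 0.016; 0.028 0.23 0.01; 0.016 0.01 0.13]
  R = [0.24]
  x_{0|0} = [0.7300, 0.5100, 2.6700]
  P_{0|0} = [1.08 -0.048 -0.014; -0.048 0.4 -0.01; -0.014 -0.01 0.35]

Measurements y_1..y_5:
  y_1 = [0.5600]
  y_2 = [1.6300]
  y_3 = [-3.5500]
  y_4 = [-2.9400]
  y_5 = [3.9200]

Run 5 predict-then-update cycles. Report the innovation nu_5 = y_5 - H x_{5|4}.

innov = [7.5135]

step 1: x^-=[0.3105, -0.0108, 2.1885]  P^-=[1.3306 -0.0187 -0.1415; -0.0187 0.9049 -0.0601; -0.1415 -0.0601 0.3944]  S=[1.5664]  K=[0.8334; -0.1178; -0.0335]  nu=[-0.1900]  x^+=[0.1521, 0.0116, 2.1949]  P^+=[0.2426 0.1351 -0.0978; 0.1351 0.8832 -0.0663; -0.0978 -0.0663 0.3926]
step 2: x^-=[-0.2511, -0.4647, 1.8516]  P^-=[0.7386 0.4471 -0.1683; 0.4471 1.6201 -0.1680; -0.1683 -0.1680 0.4355]  S=[0.8349]  K=[0.7533; 0.1654; -0.0631]  nu=[1.4317]  x^+=[0.8274, -0.2278, 1.7613]  P^+=[0.2648 0.3431 -0.1287; 0.3431 1.5973 -0.1593; -0.1287 -0.1593 0.4322]
step 3: x^-=[0.4023, -0.7540, 1.4295]  P^-=[0.8965 0.9094 -0.2336; 0.9094 2.7228 -0.3211; -0.2336 -0.3211 0.4755]  S=[0.8534]  K=[0.8146; 0.4480; -0.0984]  nu=[-4.3664]  x^+=[-3.1545, -2.7099, 1.8590]  P^+=[0.3302 0.5980 -0.1653; 0.5980 2.5516 -0.2835; -0.1653 -0.2835 0.4672]
step 4: x^-=[-3.8645, -3.3993, 1.9453]  P^-=[1.1267 1.4955 -0.3163; 1.4955 4.2034 -0.5199; -0.3163 -0.5199 0.5155]  S=[0.9092]  K=[0.8901; 0.7445; -0.1373]  nu=[-0.0425]  x^+=[-3.9023, -3.4309, 1.9512]  P^+=[0.4065 0.8930 -0.2052; 0.8930 3.6994 -0.4270; -0.2052 -0.4270 0.4984]
step 5: x^-=[-4.7351, -4.2301, 2.1126]  P^-=[1.3947 2.1848 -0.4090; 2.1848 5.9840 -0.7498; -0.4090 -0.7498 0.5547]  S=[0.9744]  K=[0.9662; 1.0443; -0.1751]  nu=[7.5135]  x^+=[2.5246, 3.6159, 0.7973]  P^+=[0.4850 1.2016 -0.2442; 1.2016 4.9215 -0.5717; -0.2442 -0.5717 0.5248]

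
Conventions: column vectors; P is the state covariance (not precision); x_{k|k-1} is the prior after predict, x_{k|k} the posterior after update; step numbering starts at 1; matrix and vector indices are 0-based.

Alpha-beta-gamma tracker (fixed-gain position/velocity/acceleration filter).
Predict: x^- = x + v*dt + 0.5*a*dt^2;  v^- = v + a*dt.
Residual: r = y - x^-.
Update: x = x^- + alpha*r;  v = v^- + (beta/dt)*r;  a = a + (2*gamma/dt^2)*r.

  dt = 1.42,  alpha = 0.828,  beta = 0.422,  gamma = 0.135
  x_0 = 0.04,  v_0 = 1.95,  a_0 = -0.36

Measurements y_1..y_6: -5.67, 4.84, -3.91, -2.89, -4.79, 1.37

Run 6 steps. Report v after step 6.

v_post = 0.4260

step 1: x_pred=2.4460  r=-8.1160  x^+=-4.2740  v^+=-0.9732  a^+=-1.4468
step 2: x_pred=-7.1145  r=11.9545  x^+=2.7838  v^+=0.5251  a^+=0.1540
step 3: x_pred=3.6848  r=-7.5948  x^+=-2.6037  v^+=-1.5132  a^+=-0.8630
step 4: x_pred=-5.6226  r=2.7326  x^+=-3.3600  v^+=-1.9266  a^+=-0.4971
step 5: x_pred=-6.5969  r=1.8069  x^+=-5.1008  v^+=-2.0955  a^+=-0.2551
step 6: x_pred=-8.3336  r=9.7036  x^+=-0.2990  v^+=0.4260  a^+=1.0442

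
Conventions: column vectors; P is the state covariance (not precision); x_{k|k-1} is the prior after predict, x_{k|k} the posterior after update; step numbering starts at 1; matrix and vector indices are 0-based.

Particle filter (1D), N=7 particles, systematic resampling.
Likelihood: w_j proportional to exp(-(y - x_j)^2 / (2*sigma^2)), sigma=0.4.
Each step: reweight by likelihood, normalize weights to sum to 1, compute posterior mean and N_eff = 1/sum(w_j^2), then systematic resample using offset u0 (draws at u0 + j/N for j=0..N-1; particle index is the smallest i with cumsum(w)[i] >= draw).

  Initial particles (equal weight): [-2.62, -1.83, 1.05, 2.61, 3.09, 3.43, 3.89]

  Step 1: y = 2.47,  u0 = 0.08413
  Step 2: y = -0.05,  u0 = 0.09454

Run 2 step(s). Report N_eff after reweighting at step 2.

step 1: w=[0.0000, 0.0000, 0.0014, 0.7229, 0.2312, 0.0431, 0.0014]  mean=2.7559  Neff=1.7306  idx=[3, 3, 3, 3, 3, 4, 4]
step 2: w=[0.2000, 0.2000, 0.2000, 0.2000, 0.2000, 0.0000, 0.0000]  mean=2.6100  Neff=5.0007  idx=[0, 1, 1, 2, 3, 4, 4]

N_eff = 5.0007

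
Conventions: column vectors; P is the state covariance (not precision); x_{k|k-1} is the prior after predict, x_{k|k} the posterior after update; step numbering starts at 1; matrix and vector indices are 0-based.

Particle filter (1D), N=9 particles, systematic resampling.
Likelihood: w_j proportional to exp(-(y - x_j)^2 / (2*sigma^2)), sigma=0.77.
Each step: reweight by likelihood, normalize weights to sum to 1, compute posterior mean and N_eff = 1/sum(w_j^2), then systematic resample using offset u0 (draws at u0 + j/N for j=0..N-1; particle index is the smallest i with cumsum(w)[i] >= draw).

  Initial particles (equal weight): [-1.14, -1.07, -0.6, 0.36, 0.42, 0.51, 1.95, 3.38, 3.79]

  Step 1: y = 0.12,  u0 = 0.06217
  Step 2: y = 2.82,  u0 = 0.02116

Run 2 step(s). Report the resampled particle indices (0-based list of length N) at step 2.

step 1: w=[0.0651, 0.0752, 0.1603, 0.2364, 0.2300, 0.2183, 0.0147, 0.0000, 0.0000]  mean=0.0711  Neff=5.2018  idx=[0, 2, 2, 3, 3, 4, 4, 5, 5]
step 2: w=[0.0000, 0.0010, 0.0010, 0.1215, 0.1215, 0.1554, 0.1554, 0.2221, 0.2221]  mean=0.4432  Neff=5.6673  idx=[3, 4, 4, 5, 6, 7, 7, 8, 8]

resampled_idx = [3, 4, 4, 5, 6, 7, 7, 8, 8]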